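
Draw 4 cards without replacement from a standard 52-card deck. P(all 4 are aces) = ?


P(all aces) = (4/52) × (3/51) × (2/50) × (1/49)
= 3.6938e-06

P = 3.6938e-06


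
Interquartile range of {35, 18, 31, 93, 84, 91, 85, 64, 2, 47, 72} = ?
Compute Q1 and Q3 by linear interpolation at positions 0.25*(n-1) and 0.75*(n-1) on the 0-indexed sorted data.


Sorted: 2, 18, 31, 35, 47, 64, 72, 84, 85, 91, 93
Q1 (25th %ile) = 33.0000
Q3 (75th %ile) = 84.5000
IQR = 84.5000 - 33.0000 = 51.5000

IQR = 51.5000


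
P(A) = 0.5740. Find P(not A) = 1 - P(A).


P(not A) = 1 - 0.5740 = 0.4260

P(not A) = 0.4260


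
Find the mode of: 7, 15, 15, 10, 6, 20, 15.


Frequencies: 6:1, 7:1, 10:1, 15:3, 20:1
Max frequency = 3
Mode = 15

Mode = 15


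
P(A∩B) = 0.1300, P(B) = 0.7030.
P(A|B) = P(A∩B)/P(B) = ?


P(A|B) = 0.1300/0.7030 = 0.1849

P(A|B) = 0.1849


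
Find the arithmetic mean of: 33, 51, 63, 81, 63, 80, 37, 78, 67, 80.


Sum = 33 + 51 + 63 + 81 + 63 + 80 + 37 + 78 + 67 + 80 = 633
n = 10
Mean = 633/10 = 63.3000

Mean = 63.3000


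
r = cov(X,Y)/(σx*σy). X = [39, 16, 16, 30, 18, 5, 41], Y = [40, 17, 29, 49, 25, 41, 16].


Mean X = 23.5714, Mean Y = 31.0000
SD X = 12.384981, SD Y = 11.747340
Cov = -5.428571
r = -5.428571/(12.384981*11.747340) = -0.0373

r = -0.0373


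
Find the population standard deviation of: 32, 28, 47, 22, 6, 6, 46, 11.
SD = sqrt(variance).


Mean = 24.7500
Variance = 238.6875
SD = sqrt(238.6875) = 15.4495

SD = 15.4495


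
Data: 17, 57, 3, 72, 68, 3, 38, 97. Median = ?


Sorted: 3, 3, 17, 38, 57, 68, 72, 97
n = 8 (even)
Middle values: 38 and 57
Median = (38+57)/2 = 47.5000

Median = 47.5000


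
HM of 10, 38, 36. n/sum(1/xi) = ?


Sum of reciprocals = 1/10 + 1/38 + 1/36 = 0.154094
HM = 3/0.154094 = 19.4687

HM = 19.4687


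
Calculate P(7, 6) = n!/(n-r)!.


P(7,6) = 7!/1!
= 5040/1
= 5040

P(7,6) = 5040


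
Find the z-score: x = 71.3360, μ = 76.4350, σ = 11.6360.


z = (71.3360 - 76.4350)/11.6360
= -5.0990/11.6360
= -0.4382

z = -0.4382


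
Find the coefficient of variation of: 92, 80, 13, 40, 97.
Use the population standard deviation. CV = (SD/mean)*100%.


Mean = 64.4000
SD = 32.5736
CV = (32.5736/64.4000)*100 = 50.5801%

CV = 50.5801%


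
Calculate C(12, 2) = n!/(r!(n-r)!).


C(12,2) = 12!/(2! × 10!)
= 479001600/(2 × 3628800)
= 66

C(12,2) = 66


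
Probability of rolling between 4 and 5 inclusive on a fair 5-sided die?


Favorable outcomes (4 ≤ roll ≤ 5): 2
Total outcomes = 5
P = 2/5 = 0.4000

P = 0.4000


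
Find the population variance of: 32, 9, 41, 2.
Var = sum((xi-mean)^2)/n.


Mean = 21.0000
Squared deviations: 121.0000, 144.0000, 400.0000, 361.0000
Sum = 1026.0000
Variance = 1026.0000/4 = 256.5000

Variance = 256.5000


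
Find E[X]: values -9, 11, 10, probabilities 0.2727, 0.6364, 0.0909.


E[X] = -9*0.2727 + 11*0.6364 + 10*0.0909
= -2.4543 + 7.0004 + 0.9090
= 5.4551

E[X] = 5.4551


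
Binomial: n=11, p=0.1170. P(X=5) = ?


C(11,5) = 462
p^5 = 2.192448e-05
(1-p)^6 = 0.473985
P = 462 * 2.192448e-05 * 0.473985 = 0.0048

P(X=5) = 0.0048


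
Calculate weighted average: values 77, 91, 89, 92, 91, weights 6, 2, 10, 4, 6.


Numerator = 77*6 + 91*2 + 89*10 + 92*4 + 91*6 = 2448
Denominator = 6 + 2 + 10 + 4 + 6 = 28
WM = 2448/28 = 87.4286

WM = 87.4286


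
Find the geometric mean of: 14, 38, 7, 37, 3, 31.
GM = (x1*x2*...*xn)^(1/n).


Product = 14 × 38 × 7 × 37 × 3 × 31 = 12814284
GM = 12814284^(1/6) = 15.2973

GM = 15.2973


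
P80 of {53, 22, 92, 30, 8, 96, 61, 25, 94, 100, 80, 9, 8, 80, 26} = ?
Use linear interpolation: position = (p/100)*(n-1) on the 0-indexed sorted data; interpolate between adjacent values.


Sorted: 8, 8, 9, 22, 25, 26, 30, 53, 61, 80, 80, 92, 94, 96, 100
n = 15
Index = 80/100 * 14 = 11.2000
Lower = data[11] = 92, Upper = data[12] = 94
P80 = 92 + 0.2000*(2) = 92.4000

P80 = 92.4000


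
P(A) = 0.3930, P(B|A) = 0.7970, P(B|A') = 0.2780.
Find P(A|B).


P(B) = P(B|A)*P(A) + P(B|A')*P(A')
= 0.7970*0.3930 + 0.2780*0.6070
= 0.313221 + 0.168746 = 0.481967
P(A|B) = 0.313221/0.481967 = 0.6499

P(A|B) = 0.6499


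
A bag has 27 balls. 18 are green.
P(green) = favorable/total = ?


P = 18/27 = 0.6667

P = 0.6667


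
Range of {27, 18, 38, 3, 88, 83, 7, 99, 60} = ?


Max = 99, Min = 3
Range = 99 - 3 = 96

Range = 96


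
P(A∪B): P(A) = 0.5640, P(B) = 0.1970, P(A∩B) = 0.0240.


P(A∪B) = 0.5640 + 0.1970 - 0.0240
= 0.7610 - 0.0240
= 0.7370

P(A∪B) = 0.7370


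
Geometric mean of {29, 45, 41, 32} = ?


Product = 29 × 45 × 41 × 32 = 1712160
GM = 1712160^(1/4) = 36.1731

GM = 36.1731


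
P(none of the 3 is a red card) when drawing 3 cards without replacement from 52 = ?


P(no red cards) = (26/52) × (25/51) × (24/50)
= 0.1176

P = 0.1176


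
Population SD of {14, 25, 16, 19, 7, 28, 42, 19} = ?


Mean = 21.2500
Variance = 97.9375
SD = sqrt(97.9375) = 9.8963

SD = 9.8963


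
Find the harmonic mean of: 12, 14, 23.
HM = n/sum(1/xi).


Sum of reciprocals = 1/12 + 1/14 + 1/23 = 0.198240
HM = 3/0.198240 = 15.1332

HM = 15.1332


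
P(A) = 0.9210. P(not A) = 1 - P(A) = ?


P(not A) = 1 - 0.9210 = 0.0790

P(not A) = 0.0790


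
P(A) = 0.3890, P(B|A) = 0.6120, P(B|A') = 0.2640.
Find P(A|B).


P(B) = P(B|A)*P(A) + P(B|A')*P(A')
= 0.6120*0.3890 + 0.2640*0.6110
= 0.238068 + 0.161304 = 0.399372
P(A|B) = 0.238068/0.399372 = 0.5961

P(A|B) = 0.5961


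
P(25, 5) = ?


P(25,5) = 25!/20!
= 15511210043330985984000000/2432902008176640000
= 6375600

P(25,5) = 6375600


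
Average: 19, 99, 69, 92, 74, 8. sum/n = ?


Sum = 19 + 99 + 69 + 92 + 74 + 8 = 361
n = 6
Mean = 361/6 = 60.1667

Mean = 60.1667


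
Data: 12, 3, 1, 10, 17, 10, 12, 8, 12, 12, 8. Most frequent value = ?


Frequencies: 1:1, 3:1, 8:2, 10:2, 12:4, 17:1
Max frequency = 4
Mode = 12

Mode = 12


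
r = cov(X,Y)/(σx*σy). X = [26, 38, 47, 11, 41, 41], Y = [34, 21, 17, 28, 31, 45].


Mean X = 34.0000, Mean Y = 29.3333
SD X = 12.083046, SD Y = 9.067647
Cov = -13.166667
r = -13.166667/(12.083046*9.067647) = -0.1202

r = -0.1202


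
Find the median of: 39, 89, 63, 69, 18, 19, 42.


Sorted: 18, 19, 39, 42, 63, 69, 89
n = 7 (odd)
Middle value = 42

Median = 42


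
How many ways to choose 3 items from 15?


C(15,3) = 15!/(3! × 12!)
= 1307674368000/(6 × 479001600)
= 455

C(15,3) = 455


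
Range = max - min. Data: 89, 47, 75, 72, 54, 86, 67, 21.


Max = 89, Min = 21
Range = 89 - 21 = 68

Range = 68


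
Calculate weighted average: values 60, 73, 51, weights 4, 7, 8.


Numerator = 60*4 + 73*7 + 51*8 = 1159
Denominator = 4 + 7 + 8 = 19
WM = 1159/19 = 61.0000

WM = 61.0000


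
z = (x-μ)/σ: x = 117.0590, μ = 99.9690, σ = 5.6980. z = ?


z = (117.0590 - 99.9690)/5.6980
= 17.0900/5.6980
= 2.9993

z = 2.9993


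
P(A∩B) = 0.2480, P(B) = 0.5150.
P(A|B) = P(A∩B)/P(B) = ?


P(A|B) = 0.2480/0.5150 = 0.4816

P(A|B) = 0.4816


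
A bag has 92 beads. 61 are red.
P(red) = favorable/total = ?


P = 61/92 = 0.6630

P = 0.6630


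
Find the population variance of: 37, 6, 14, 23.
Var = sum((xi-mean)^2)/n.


Mean = 20.0000
Squared deviations: 289.0000, 196.0000, 36.0000, 9.0000
Sum = 530.0000
Variance = 530.0000/4 = 132.5000

Variance = 132.5000


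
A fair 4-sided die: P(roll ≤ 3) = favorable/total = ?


Favorable outcomes (roll ≤ 3): 3
Total outcomes = 4
P = 3/4 = 0.7500

P = 0.7500


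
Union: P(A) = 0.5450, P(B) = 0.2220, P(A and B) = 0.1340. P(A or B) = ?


P(A∪B) = 0.5450 + 0.2220 - 0.1340
= 0.7670 - 0.1340
= 0.6330

P(A∪B) = 0.6330


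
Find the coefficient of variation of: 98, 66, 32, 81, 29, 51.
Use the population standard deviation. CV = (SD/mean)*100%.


Mean = 59.5000
SD = 24.9850
CV = (24.9850/59.5000)*100 = 41.9916%

CV = 41.9916%


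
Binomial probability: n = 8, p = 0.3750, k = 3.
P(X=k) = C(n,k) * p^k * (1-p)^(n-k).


C(8,3) = 56
p^3 = 0.052734
(1-p)^5 = 0.095367
P = 56 * 0.052734 * 0.095367 = 0.2816

P(X=3) = 0.2816


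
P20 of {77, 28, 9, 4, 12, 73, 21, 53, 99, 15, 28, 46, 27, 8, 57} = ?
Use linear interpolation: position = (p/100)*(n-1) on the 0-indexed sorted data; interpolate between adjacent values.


Sorted: 4, 8, 9, 12, 15, 21, 27, 28, 28, 46, 53, 57, 73, 77, 99
n = 15
Index = 20/100 * 14 = 2.8000
Lower = data[2] = 9, Upper = data[3] = 12
P20 = 9 + 0.8000*(3) = 11.4000

P20 = 11.4000


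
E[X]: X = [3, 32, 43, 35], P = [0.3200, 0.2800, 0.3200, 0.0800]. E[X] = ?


E[X] = 3*0.3200 + 32*0.2800 + 43*0.3200 + 35*0.0800
= 0.9600 + 8.9600 + 13.7600 + 2.8000
= 26.4800

E[X] = 26.4800


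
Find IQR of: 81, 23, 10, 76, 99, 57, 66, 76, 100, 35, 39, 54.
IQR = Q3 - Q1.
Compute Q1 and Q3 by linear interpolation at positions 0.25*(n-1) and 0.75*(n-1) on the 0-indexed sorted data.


Sorted: 10, 23, 35, 39, 54, 57, 66, 76, 76, 81, 99, 100
Q1 (25th %ile) = 38.0000
Q3 (75th %ile) = 77.2500
IQR = 77.2500 - 38.0000 = 39.2500

IQR = 39.2500


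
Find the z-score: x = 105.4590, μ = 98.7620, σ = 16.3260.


z = (105.4590 - 98.7620)/16.3260
= 6.6970/16.3260
= 0.4102

z = 0.4102


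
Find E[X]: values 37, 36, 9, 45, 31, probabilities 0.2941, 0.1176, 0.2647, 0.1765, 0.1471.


E[X] = 37*0.2941 + 36*0.1176 + 9*0.2647 + 45*0.1765 + 31*0.1471
= 10.8817 + 4.2336 + 2.3823 + 7.9425 + 4.5601
= 30.0002

E[X] = 30.0002


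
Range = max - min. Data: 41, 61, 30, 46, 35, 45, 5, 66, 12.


Max = 66, Min = 5
Range = 66 - 5 = 61

Range = 61


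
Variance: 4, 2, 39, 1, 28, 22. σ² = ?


Mean = 16.0000
Squared deviations: 144.0000, 196.0000, 529.0000, 225.0000, 144.0000, 36.0000
Sum = 1274.0000
Variance = 1274.0000/6 = 212.3333

Variance = 212.3333


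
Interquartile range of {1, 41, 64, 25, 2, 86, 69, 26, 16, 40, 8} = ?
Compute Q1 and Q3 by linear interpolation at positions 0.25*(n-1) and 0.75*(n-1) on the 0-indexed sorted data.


Sorted: 1, 2, 8, 16, 25, 26, 40, 41, 64, 69, 86
Q1 (25th %ile) = 12.0000
Q3 (75th %ile) = 52.5000
IQR = 52.5000 - 12.0000 = 40.5000

IQR = 40.5000


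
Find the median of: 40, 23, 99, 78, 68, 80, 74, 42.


Sorted: 23, 40, 42, 68, 74, 78, 80, 99
n = 8 (even)
Middle values: 68 and 74
Median = (68+74)/2 = 71.0000

Median = 71.0000


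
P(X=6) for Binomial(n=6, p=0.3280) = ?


C(6,6) = 1
p^6 = 0.001245
(1-p)^0 = 1.000000
P = 1 * 0.001245 * 1.000000 = 0.0012

P(X=6) = 0.0012


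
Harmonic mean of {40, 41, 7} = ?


Sum of reciprocals = 1/40 + 1/41 + 1/7 = 0.192247
HM = 3/0.192247 = 15.6049

HM = 15.6049


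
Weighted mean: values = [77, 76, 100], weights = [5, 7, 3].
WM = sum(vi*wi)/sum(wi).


Numerator = 77*5 + 76*7 + 100*3 = 1217
Denominator = 5 + 7 + 3 = 15
WM = 1217/15 = 81.1333

WM = 81.1333


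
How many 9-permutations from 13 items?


P(13,9) = 13!/4!
= 6227020800/24
= 259459200

P(13,9) = 259459200


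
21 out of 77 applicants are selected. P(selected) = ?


P = 21/77 = 0.2727

P = 0.2727


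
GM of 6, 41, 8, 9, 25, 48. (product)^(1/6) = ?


Product = 6 × 41 × 8 × 9 × 25 × 48 = 21254400
GM = 21254400^(1/6) = 16.6434

GM = 16.6434


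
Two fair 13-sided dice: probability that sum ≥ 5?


Total outcomes = 13×13 = 169
Favorable (sum ≥ 5): 163
P = 163/169 = 0.9645

P = 0.9645


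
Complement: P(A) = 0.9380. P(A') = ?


P(not A) = 1 - 0.9380 = 0.0620

P(not A) = 0.0620


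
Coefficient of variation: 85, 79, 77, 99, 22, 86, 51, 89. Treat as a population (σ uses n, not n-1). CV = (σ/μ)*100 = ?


Mean = 73.5000
SD = 23.3987
CV = (23.3987/73.5000)*100 = 31.8350%

CV = 31.8350%


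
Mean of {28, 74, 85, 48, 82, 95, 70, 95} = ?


Sum = 28 + 74 + 85 + 48 + 82 + 95 + 70 + 95 = 577
n = 8
Mean = 577/8 = 72.1250

Mean = 72.1250


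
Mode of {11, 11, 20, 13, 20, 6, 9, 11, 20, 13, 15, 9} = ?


Frequencies: 6:1, 9:2, 11:3, 13:2, 15:1, 20:3
Max frequency = 3
Mode = 11, 20

Mode = 11, 20


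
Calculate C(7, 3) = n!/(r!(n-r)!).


C(7,3) = 7!/(3! × 4!)
= 5040/(6 × 24)
= 35

C(7,3) = 35


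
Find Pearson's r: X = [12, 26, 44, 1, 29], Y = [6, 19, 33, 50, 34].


Mean X = 22.4000, Mean Y = 28.4000
SD X = 14.759404, SD Y = 14.894294
Cov = -25.360000
r = -25.360000/(14.759404*14.894294) = -0.1154

r = -0.1154


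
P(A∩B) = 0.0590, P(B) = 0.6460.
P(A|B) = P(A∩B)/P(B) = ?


P(A|B) = 0.0590/0.6460 = 0.0913

P(A|B) = 0.0913


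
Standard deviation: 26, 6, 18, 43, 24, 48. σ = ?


Mean = 27.5000
Variance = 204.5833
SD = sqrt(204.5833) = 14.3033

SD = 14.3033


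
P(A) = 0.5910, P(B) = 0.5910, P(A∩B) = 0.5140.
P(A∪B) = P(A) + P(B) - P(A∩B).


P(A∪B) = 0.5910 + 0.5910 - 0.5140
= 1.1820 - 0.5140
= 0.6680

P(A∪B) = 0.6680


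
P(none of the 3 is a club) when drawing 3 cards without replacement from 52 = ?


P(no clubs) = (39/52) × (38/51) × (37/50)
= 0.4135

P = 0.4135


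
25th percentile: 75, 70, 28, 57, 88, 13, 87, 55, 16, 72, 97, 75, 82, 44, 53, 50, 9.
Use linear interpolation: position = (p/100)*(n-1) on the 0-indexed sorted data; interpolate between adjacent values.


Sorted: 9, 13, 16, 28, 44, 50, 53, 55, 57, 70, 72, 75, 75, 82, 87, 88, 97
n = 17
Index = 25/100 * 16 = 4.0000
Lower = data[4] = 44, Upper = data[5] = 50
P25 = 44 + 0*(6) = 44.0000

P25 = 44.0000


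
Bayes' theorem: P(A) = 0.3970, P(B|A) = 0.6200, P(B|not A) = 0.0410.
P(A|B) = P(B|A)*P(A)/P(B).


P(B) = P(B|A)*P(A) + P(B|A')*P(A')
= 0.6200*0.3970 + 0.0410*0.6030
= 0.246140 + 0.024723 = 0.270863
P(A|B) = 0.246140/0.270863 = 0.9087

P(A|B) = 0.9087


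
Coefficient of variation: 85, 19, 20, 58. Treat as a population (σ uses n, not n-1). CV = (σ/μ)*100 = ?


Mean = 45.5000
SD = 27.6993
CV = (27.6993/45.5000)*100 = 60.8775%

CV = 60.8775%


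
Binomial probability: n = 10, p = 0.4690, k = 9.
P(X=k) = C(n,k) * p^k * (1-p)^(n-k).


C(10,9) = 10
p^9 = 0.001098
(1-p)^1 = 0.531000
P = 10 * 0.001098 * 0.531000 = 0.0058

P(X=9) = 0.0058


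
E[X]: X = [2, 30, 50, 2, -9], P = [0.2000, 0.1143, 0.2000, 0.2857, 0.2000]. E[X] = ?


E[X] = 2*0.2000 + 30*0.1143 + 50*0.2000 + 2*0.2857 - 9*0.2000
= 0.4000 + 3.4290 + 10.0000 + 0.5714 - 1.8000
= 12.6004

E[X] = 12.6004


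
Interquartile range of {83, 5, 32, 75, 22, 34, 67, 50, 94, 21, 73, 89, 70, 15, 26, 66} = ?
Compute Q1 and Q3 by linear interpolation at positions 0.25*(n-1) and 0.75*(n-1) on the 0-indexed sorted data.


Sorted: 5, 15, 21, 22, 26, 32, 34, 50, 66, 67, 70, 73, 75, 83, 89, 94
Q1 (25th %ile) = 25.0000
Q3 (75th %ile) = 73.5000
IQR = 73.5000 - 25.0000 = 48.5000

IQR = 48.5000


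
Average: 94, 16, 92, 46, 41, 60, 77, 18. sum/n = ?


Sum = 94 + 16 + 92 + 46 + 41 + 60 + 77 + 18 = 444
n = 8
Mean = 444/8 = 55.5000

Mean = 55.5000


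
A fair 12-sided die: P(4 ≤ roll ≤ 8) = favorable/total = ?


Favorable outcomes (4 ≤ roll ≤ 8): 5
Total outcomes = 12
P = 5/12 = 0.4167

P = 0.4167


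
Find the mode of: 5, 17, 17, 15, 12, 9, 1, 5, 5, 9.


Frequencies: 1:1, 5:3, 9:2, 12:1, 15:1, 17:2
Max frequency = 3
Mode = 5

Mode = 5


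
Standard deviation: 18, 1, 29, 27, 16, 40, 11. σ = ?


Mean = 20.2857
Variance = 141.6327
SD = sqrt(141.6327) = 11.9010

SD = 11.9010


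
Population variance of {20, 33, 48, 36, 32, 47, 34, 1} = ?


Mean = 31.3750
Squared deviations: 129.3906, 2.6406, 276.3906, 21.3906, 0.3906, 244.1406, 6.8906, 922.6406
Sum = 1603.8750
Variance = 1603.8750/8 = 200.4844

Variance = 200.4844


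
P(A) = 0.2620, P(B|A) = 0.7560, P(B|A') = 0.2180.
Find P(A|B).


P(B) = P(B|A)*P(A) + P(B|A')*P(A')
= 0.7560*0.2620 + 0.2180*0.7380
= 0.198072 + 0.160884 = 0.358956
P(A|B) = 0.198072/0.358956 = 0.5518

P(A|B) = 0.5518


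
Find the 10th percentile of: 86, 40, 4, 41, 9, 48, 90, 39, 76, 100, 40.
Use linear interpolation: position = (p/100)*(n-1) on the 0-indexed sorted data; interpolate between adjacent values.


Sorted: 4, 9, 39, 40, 40, 41, 48, 76, 86, 90, 100
n = 11
Index = 10/100 * 10 = 1.0000
Lower = data[1] = 9, Upper = data[2] = 39
P10 = 9 + 0*(30) = 9.0000

P10 = 9.0000


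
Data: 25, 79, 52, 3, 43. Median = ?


Sorted: 3, 25, 43, 52, 79
n = 5 (odd)
Middle value = 43

Median = 43


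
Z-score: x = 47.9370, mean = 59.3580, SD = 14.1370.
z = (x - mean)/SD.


z = (47.9370 - 59.3580)/14.1370
= -11.4210/14.1370
= -0.8079

z = -0.8079


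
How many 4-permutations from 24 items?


P(24,4) = 24!/20!
= 620448401733239439360000/2432902008176640000
= 255024

P(24,4) = 255024


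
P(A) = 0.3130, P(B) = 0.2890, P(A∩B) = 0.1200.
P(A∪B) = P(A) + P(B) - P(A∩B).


P(A∪B) = 0.3130 + 0.2890 - 0.1200
= 0.6020 - 0.1200
= 0.4820

P(A∪B) = 0.4820


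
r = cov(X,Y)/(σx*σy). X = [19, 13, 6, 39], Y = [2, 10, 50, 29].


Mean X = 19.2500, Mean Y = 22.7500
SD X = 12.295833, SD Y = 18.538811
Cov = -38.187500
r = -38.187500/(12.295833*18.538811) = -0.1675

r = -0.1675


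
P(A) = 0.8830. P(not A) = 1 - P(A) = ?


P(not A) = 1 - 0.8830 = 0.1170

P(not A) = 0.1170


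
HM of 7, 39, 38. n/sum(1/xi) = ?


Sum of reciprocals = 1/7 + 1/39 + 1/38 = 0.194814
HM = 3/0.194814 = 15.3993

HM = 15.3993


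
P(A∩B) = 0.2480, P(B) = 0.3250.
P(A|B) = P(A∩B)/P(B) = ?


P(A|B) = 0.2480/0.3250 = 0.7631

P(A|B) = 0.7631


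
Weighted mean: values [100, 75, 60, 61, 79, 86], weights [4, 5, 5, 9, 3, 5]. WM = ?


Numerator = 100*4 + 75*5 + 60*5 + 61*9 + 79*3 + 86*5 = 2291
Denominator = 4 + 5 + 5 + 9 + 3 + 5 = 31
WM = 2291/31 = 73.9032

WM = 73.9032


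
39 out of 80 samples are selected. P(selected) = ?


P = 39/80 = 0.4875

P = 0.4875


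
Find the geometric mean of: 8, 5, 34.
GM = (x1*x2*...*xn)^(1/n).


Product = 8 × 5 × 34 = 1360
GM = 1360^(1/3) = 11.0793

GM = 11.0793


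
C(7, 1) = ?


C(7,1) = 7!/(1! × 6!)
= 5040/(1 × 720)
= 7

C(7,1) = 7


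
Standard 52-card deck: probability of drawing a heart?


13 hearts in 52 cards
P = 13/52 = 0.2500

P = 0.2500


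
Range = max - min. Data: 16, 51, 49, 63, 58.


Max = 63, Min = 16
Range = 63 - 16 = 47

Range = 47


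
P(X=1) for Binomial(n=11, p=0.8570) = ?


C(11,1) = 11
p^1 = 0.857000
(1-p)^10 = 3.575694e-09
P = 11 * 0.857000 * 3.575694e-09 = 3.3708e-08

P(X=1) = 3.3708e-08


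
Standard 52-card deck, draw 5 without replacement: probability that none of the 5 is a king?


P(no kings) = (48/52) × (47/51) × (46/50) × (45/49) × (44/48)
= 0.6588

P = 0.6588


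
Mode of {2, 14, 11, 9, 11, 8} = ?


Frequencies: 2:1, 8:1, 9:1, 11:2, 14:1
Max frequency = 2
Mode = 11

Mode = 11


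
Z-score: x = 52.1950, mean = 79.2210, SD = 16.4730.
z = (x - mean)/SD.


z = (52.1950 - 79.2210)/16.4730
= -27.0260/16.4730
= -1.6406

z = -1.6406


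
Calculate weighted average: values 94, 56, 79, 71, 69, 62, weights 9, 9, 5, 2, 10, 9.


Numerator = 94*9 + 56*9 + 79*5 + 71*2 + 69*10 + 62*9 = 3135
Denominator = 9 + 9 + 5 + 2 + 10 + 9 = 44
WM = 3135/44 = 71.2500

WM = 71.2500


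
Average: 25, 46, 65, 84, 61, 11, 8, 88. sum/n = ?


Sum = 25 + 46 + 65 + 84 + 61 + 11 + 8 + 88 = 388
n = 8
Mean = 388/8 = 48.5000

Mean = 48.5000


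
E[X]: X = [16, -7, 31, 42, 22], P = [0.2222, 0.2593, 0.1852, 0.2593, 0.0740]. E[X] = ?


E[X] = 16*0.2222 - 7*0.2593 + 31*0.1852 + 42*0.2593 + 22*0.0740
= 3.5552 - 1.8151 + 5.7412 + 10.8906 + 1.6280
= 19.9999

E[X] = 19.9999


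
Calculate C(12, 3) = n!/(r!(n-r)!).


C(12,3) = 12!/(3! × 9!)
= 479001600/(6 × 362880)
= 220

C(12,3) = 220


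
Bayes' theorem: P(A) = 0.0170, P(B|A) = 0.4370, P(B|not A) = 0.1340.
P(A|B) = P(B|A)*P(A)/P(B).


P(B) = P(B|A)*P(A) + P(B|A')*P(A')
= 0.4370*0.0170 + 0.1340*0.9830
= 0.007429 + 0.131722 = 0.139151
P(A|B) = 0.007429/0.139151 = 0.0534

P(A|B) = 0.0534


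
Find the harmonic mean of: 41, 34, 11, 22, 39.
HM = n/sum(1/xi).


Sum of reciprocals = 1/41 + 1/34 + 1/11 + 1/22 + 1/39 = 0.215807
HM = 5/0.215807 = 23.1689

HM = 23.1689


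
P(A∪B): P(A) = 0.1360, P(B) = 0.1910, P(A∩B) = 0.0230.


P(A∪B) = 0.1360 + 0.1910 - 0.0230
= 0.3270 - 0.0230
= 0.3040

P(A∪B) = 0.3040


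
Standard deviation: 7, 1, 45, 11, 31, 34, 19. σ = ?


Mean = 21.1429
Variance = 220.6939
SD = sqrt(220.6939) = 14.8558

SD = 14.8558


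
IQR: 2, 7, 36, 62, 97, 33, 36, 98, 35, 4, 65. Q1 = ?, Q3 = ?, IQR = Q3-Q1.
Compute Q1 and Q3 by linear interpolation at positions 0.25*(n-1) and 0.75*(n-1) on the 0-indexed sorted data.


Sorted: 2, 4, 7, 33, 35, 36, 36, 62, 65, 97, 98
Q1 (25th %ile) = 20.0000
Q3 (75th %ile) = 63.5000
IQR = 63.5000 - 20.0000 = 43.5000

IQR = 43.5000


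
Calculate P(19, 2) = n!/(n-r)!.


P(19,2) = 19!/17!
= 121645100408832000/355687428096000
= 342

P(19,2) = 342


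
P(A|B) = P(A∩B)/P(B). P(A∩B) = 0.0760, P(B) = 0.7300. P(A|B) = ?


P(A|B) = 0.0760/0.7300 = 0.1041

P(A|B) = 0.1041


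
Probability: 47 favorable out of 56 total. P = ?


P = 47/56 = 0.8393

P = 0.8393


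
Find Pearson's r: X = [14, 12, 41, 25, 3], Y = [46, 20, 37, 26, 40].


Mean X = 19.0000, Mean Y = 33.8000
SD X = 13.038405, SD Y = 9.474175
Cov = -8.000000
r = -8.000000/(13.038405*9.474175) = -0.0648

r = -0.0648


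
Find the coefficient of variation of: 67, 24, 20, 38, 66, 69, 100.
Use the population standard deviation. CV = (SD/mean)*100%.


Mean = 54.8571
SD = 26.6213
CV = (26.6213/54.8571)*100 = 48.5284%

CV = 48.5284%


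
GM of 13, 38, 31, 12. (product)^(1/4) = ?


Product = 13 × 38 × 31 × 12 = 183768
GM = 183768^(1/4) = 20.7046

GM = 20.7046


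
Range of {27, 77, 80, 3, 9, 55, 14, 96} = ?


Max = 96, Min = 3
Range = 96 - 3 = 93

Range = 93


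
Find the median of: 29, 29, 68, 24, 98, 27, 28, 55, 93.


Sorted: 24, 27, 28, 29, 29, 55, 68, 93, 98
n = 9 (odd)
Middle value = 29

Median = 29


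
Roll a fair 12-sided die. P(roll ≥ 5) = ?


Favorable outcomes (roll ≥ 5): 8
Total outcomes = 12
P = 8/12 = 0.6667

P = 0.6667


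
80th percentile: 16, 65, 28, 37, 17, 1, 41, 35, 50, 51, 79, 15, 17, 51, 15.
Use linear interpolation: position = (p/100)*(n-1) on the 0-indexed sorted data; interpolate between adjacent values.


Sorted: 1, 15, 15, 16, 17, 17, 28, 35, 37, 41, 50, 51, 51, 65, 79
n = 15
Index = 80/100 * 14 = 11.2000
Lower = data[11] = 51, Upper = data[12] = 51
P80 = 51 + 0.2000*(0) = 51.0000

P80 = 51.0000


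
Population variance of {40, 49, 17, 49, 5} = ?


Mean = 32.0000
Squared deviations: 64.0000, 289.0000, 225.0000, 289.0000, 729.0000
Sum = 1596.0000
Variance = 1596.0000/5 = 319.2000

Variance = 319.2000


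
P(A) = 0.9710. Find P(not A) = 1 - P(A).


P(not A) = 1 - 0.9710 = 0.0290

P(not A) = 0.0290


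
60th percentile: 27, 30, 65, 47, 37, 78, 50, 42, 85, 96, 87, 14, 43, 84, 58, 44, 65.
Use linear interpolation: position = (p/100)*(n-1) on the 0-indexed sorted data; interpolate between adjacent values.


Sorted: 14, 27, 30, 37, 42, 43, 44, 47, 50, 58, 65, 65, 78, 84, 85, 87, 96
n = 17
Index = 60/100 * 16 = 9.6000
Lower = data[9] = 58, Upper = data[10] = 65
P60 = 58 + 0.6000*(7) = 62.2000

P60 = 62.2000


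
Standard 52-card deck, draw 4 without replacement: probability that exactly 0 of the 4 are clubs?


Hypergeometric: P(X=0) = C(13,0)·C(39,4) / C(52,4)
= 1 × 82251 / 270725
= 82251/270725 = 0.3038

P = 0.3038


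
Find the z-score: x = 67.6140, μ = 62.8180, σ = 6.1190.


z = (67.6140 - 62.8180)/6.1190
= 4.7960/6.1190
= 0.7838

z = 0.7838


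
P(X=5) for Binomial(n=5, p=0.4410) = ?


C(5,5) = 1
p^5 = 0.016680
(1-p)^0 = 1.000000
P = 1 * 0.016680 * 1.000000 = 0.0167

P(X=5) = 0.0167


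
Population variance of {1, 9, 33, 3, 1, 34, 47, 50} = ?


Mean = 22.2500
Squared deviations: 451.5625, 175.5625, 115.5625, 370.5625, 451.5625, 138.0625, 612.5625, 770.0625
Sum = 3085.5000
Variance = 3085.5000/8 = 385.6875

Variance = 385.6875


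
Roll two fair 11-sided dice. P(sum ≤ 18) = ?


Total outcomes = 11×11 = 121
Favorable (sum ≤ 18): 111
P = 111/121 = 0.9174

P = 0.9174


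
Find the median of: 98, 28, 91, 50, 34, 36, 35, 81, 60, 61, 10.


Sorted: 10, 28, 34, 35, 36, 50, 60, 61, 81, 91, 98
n = 11 (odd)
Middle value = 50

Median = 50


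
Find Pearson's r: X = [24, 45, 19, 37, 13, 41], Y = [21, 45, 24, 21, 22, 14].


Mean X = 29.8333, Mean Y = 24.5000
SD X = 11.838027, SD Y = 9.673848
Cov = 39.416667
r = 39.416667/(11.838027*9.673848) = 0.3442

r = 0.3442


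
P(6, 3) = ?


P(6,3) = 6!/3!
= 720/6
= 120

P(6,3) = 120


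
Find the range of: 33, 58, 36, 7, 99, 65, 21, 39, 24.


Max = 99, Min = 7
Range = 99 - 7 = 92

Range = 92


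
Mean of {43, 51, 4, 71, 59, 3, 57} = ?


Sum = 43 + 51 + 4 + 71 + 59 + 3 + 57 = 288
n = 7
Mean = 288/7 = 41.1429

Mean = 41.1429


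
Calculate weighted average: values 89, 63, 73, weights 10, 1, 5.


Numerator = 89*10 + 63*1 + 73*5 = 1318
Denominator = 10 + 1 + 5 = 16
WM = 1318/16 = 82.3750

WM = 82.3750


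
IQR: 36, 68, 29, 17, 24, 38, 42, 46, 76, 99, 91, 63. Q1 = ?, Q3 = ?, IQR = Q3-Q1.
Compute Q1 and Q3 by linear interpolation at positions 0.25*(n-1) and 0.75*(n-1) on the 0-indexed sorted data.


Sorted: 17, 24, 29, 36, 38, 42, 46, 63, 68, 76, 91, 99
Q1 (25th %ile) = 34.2500
Q3 (75th %ile) = 70.0000
IQR = 70.0000 - 34.2500 = 35.7500

IQR = 35.7500


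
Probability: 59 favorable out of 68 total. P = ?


P = 59/68 = 0.8676

P = 0.8676


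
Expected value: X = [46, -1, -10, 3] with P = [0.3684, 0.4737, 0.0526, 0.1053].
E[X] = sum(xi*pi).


E[X] = 46*0.3684 - 1*0.4737 - 10*0.0526 + 3*0.1053
= 16.9464 - 0.4737 - 0.5260 + 0.3159
= 16.2626

E[X] = 16.2626


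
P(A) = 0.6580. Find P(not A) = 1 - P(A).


P(not A) = 1 - 0.6580 = 0.3420

P(not A) = 0.3420


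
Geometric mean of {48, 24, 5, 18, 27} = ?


Product = 48 × 24 × 5 × 18 × 27 = 2799360
GM = 2799360^(1/5) = 19.4721

GM = 19.4721


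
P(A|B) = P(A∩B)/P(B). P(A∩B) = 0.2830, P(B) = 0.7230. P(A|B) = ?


P(A|B) = 0.2830/0.7230 = 0.3914

P(A|B) = 0.3914


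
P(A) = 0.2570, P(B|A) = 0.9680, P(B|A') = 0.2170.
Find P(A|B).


P(B) = P(B|A)*P(A) + P(B|A')*P(A')
= 0.9680*0.2570 + 0.2170*0.7430
= 0.248776 + 0.161231 = 0.410007
P(A|B) = 0.248776/0.410007 = 0.6068

P(A|B) = 0.6068


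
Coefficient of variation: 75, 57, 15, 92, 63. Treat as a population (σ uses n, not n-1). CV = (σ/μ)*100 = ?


Mean = 60.4000
SD = 25.6562
CV = (25.6562/60.4000)*100 = 42.4771%

CV = 42.4771%


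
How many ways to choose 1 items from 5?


C(5,1) = 5!/(1! × 4!)
= 120/(1 × 24)
= 5

C(5,1) = 5


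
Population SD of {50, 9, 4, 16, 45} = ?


Mean = 24.8000
Variance = 360.5600
SD = sqrt(360.5600) = 18.9884

SD = 18.9884


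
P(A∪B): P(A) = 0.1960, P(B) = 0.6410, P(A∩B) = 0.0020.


P(A∪B) = 0.1960 + 0.6410 - 0.0020
= 0.8370 - 0.0020
= 0.8350

P(A∪B) = 0.8350


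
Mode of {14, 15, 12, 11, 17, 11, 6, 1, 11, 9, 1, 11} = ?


Frequencies: 1:2, 6:1, 9:1, 11:4, 12:1, 14:1, 15:1, 17:1
Max frequency = 4
Mode = 11

Mode = 11


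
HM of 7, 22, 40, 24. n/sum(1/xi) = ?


Sum of reciprocals = 1/7 + 1/22 + 1/40 + 1/24 = 0.254978
HM = 4/0.254978 = 15.6876

HM = 15.6876


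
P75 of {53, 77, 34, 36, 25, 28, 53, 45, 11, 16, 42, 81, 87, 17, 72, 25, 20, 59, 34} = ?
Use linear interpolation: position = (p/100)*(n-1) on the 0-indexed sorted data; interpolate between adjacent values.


Sorted: 11, 16, 17, 20, 25, 25, 28, 34, 34, 36, 42, 45, 53, 53, 59, 72, 77, 81, 87
n = 19
Index = 75/100 * 18 = 13.5000
Lower = data[13] = 53, Upper = data[14] = 59
P75 = 53 + 0.5000*(6) = 56.0000

P75 = 56.0000


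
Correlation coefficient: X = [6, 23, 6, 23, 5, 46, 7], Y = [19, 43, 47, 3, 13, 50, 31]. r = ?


Mean X = 16.5714, Mean Y = 29.4286
SD X = 14.130586, SD Y = 16.884965
Cov = 88.897959
r = 88.897959/(14.130586*16.884965) = 0.3726

r = 0.3726


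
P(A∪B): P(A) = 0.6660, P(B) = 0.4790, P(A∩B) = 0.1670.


P(A∪B) = 0.6660 + 0.4790 - 0.1670
= 1.1450 - 0.1670
= 0.9780

P(A∪B) = 0.9780


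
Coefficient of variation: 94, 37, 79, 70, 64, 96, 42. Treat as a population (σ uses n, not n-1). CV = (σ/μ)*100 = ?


Mean = 68.8571
SD = 21.4904
CV = (21.4904/68.8571)*100 = 31.2101%

CV = 31.2101%


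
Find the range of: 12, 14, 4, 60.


Max = 60, Min = 4
Range = 60 - 4 = 56

Range = 56


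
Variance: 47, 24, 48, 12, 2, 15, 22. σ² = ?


Mean = 24.2857
Squared deviations: 515.9388, 0.0816, 562.3673, 150.9388, 496.6531, 86.2245, 5.2245
Sum = 1817.4286
Variance = 1817.4286/7 = 259.6327

Variance = 259.6327


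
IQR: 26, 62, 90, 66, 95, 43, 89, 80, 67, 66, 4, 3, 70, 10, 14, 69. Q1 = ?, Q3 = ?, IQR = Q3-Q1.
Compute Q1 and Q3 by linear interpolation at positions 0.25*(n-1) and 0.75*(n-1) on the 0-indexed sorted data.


Sorted: 3, 4, 10, 14, 26, 43, 62, 66, 66, 67, 69, 70, 80, 89, 90, 95
Q1 (25th %ile) = 23.0000
Q3 (75th %ile) = 72.5000
IQR = 72.5000 - 23.0000 = 49.5000

IQR = 49.5000


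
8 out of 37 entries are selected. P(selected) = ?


P = 8/37 = 0.2162

P = 0.2162


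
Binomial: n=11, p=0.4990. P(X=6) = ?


C(11,6) = 462
p^6 = 0.015438
(1-p)^5 = 0.031564
P = 462 * 0.015438 * 0.031564 = 0.2251

P(X=6) = 0.2251


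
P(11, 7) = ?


P(11,7) = 11!/4!
= 39916800/24
= 1663200

P(11,7) = 1663200


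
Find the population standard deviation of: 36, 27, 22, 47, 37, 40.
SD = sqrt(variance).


Mean = 34.8333
Variance = 67.8056
SD = sqrt(67.8056) = 8.2344

SD = 8.2344


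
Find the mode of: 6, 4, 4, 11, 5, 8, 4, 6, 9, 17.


Frequencies: 4:3, 5:1, 6:2, 8:1, 9:1, 11:1, 17:1
Max frequency = 3
Mode = 4

Mode = 4


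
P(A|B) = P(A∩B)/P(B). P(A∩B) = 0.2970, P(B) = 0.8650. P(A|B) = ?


P(A|B) = 0.2970/0.8650 = 0.3434

P(A|B) = 0.3434


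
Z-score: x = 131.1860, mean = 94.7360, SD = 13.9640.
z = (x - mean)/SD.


z = (131.1860 - 94.7360)/13.9640
= 36.4500/13.9640
= 2.6103

z = 2.6103


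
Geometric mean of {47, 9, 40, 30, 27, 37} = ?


Product = 47 × 9 × 40 × 30 × 27 × 37 = 507092400
GM = 507092400^(1/6) = 28.2389

GM = 28.2389


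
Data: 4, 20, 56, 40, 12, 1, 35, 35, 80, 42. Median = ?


Sorted: 1, 4, 12, 20, 35, 35, 40, 42, 56, 80
n = 10 (even)
Middle values: 35 and 35
Median = (35+35)/2 = 35.0000

Median = 35.0000


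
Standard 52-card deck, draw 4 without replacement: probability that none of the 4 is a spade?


P(no spades) = (39/52) × (38/51) × (37/50) × (36/49)
= 0.3038

P = 0.3038


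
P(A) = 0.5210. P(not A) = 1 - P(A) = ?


P(not A) = 1 - 0.5210 = 0.4790

P(not A) = 0.4790


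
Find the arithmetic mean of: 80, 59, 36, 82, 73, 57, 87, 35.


Sum = 80 + 59 + 36 + 82 + 73 + 57 + 87 + 35 = 509
n = 8
Mean = 509/8 = 63.6250

Mean = 63.6250


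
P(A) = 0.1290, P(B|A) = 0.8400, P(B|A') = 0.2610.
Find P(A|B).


P(B) = P(B|A)*P(A) + P(B|A')*P(A')
= 0.8400*0.1290 + 0.2610*0.8710
= 0.108360 + 0.227331 = 0.335691
P(A|B) = 0.108360/0.335691 = 0.3228

P(A|B) = 0.3228


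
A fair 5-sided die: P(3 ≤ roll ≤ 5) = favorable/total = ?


Favorable outcomes (3 ≤ roll ≤ 5): 3
Total outcomes = 5
P = 3/5 = 0.6000

P = 0.6000


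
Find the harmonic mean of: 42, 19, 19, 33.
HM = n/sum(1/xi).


Sum of reciprocals = 1/42 + 1/19 + 1/19 + 1/33 = 0.159376
HM = 4/0.159376 = 25.0979

HM = 25.0979


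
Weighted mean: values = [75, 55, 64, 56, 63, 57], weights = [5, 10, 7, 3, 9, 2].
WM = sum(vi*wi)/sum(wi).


Numerator = 75*5 + 55*10 + 64*7 + 56*3 + 63*9 + 57*2 = 2222
Denominator = 5 + 10 + 7 + 3 + 9 + 2 = 36
WM = 2222/36 = 61.7222

WM = 61.7222


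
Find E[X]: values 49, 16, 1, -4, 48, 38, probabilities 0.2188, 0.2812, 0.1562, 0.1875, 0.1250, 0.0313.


E[X] = 49*0.2188 + 16*0.2812 + 1*0.1562 - 4*0.1875 + 48*0.1250 + 38*0.0313
= 10.7212 + 4.4992 + 0.1562 - 0.7500 + 6.0000 + 1.1894
= 21.8160

E[X] = 21.8160


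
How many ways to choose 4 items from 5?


C(5,4) = 5!/(4! × 1!)
= 120/(24 × 1)
= 5

C(5,4) = 5


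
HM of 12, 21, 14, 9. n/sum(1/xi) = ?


Sum of reciprocals = 1/12 + 1/21 + 1/14 + 1/9 = 0.313492
HM = 4/0.313492 = 12.7595

HM = 12.7595


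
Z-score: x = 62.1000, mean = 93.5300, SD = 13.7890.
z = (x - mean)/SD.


z = (62.1000 - 93.5300)/13.7890
= -31.4300/13.7890
= -2.2794

z = -2.2794


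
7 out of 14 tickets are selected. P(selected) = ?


P = 7/14 = 0.5000

P = 0.5000


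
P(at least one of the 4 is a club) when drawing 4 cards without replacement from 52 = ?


P(at least one) = 1 - P(none)
P(none) = (39/52) × (38/51) × (37/50) × (36/49) = 0.303818
P(at least one) = 1 - 0.303818 = 0.6962

P = 0.6962


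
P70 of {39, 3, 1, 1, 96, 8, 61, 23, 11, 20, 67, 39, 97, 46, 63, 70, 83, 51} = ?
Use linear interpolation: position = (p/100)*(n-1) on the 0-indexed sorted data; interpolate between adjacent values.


Sorted: 1, 1, 3, 8, 11, 20, 23, 39, 39, 46, 51, 61, 63, 67, 70, 83, 96, 97
n = 18
Index = 70/100 * 17 = 11.9000
Lower = data[11] = 61, Upper = data[12] = 63
P70 = 61 + 0.9000*(2) = 62.8000

P70 = 62.8000


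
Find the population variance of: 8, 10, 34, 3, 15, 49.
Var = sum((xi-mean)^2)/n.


Mean = 19.8333
Squared deviations: 140.0278, 96.6944, 200.6944, 283.3611, 23.3611, 850.6944
Sum = 1594.8333
Variance = 1594.8333/6 = 265.8056

Variance = 265.8056


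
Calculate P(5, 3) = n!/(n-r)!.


P(5,3) = 5!/2!
= 120/2
= 60

P(5,3) = 60


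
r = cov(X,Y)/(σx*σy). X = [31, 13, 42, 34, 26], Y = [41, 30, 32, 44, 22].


Mean X = 29.2000, Mean Y = 33.8000
SD X = 9.620811, SD Y = 7.909488
Cov = 27.640000
r = 27.640000/(9.620811*7.909488) = 0.3632

r = 0.3632


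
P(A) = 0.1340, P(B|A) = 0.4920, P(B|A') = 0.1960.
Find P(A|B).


P(B) = P(B|A)*P(A) + P(B|A')*P(A')
= 0.4920*0.1340 + 0.1960*0.8660
= 0.065928 + 0.169736 = 0.235664
P(A|B) = 0.065928/0.235664 = 0.2798

P(A|B) = 0.2798


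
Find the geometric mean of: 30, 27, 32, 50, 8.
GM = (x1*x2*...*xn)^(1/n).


Product = 30 × 27 × 32 × 50 × 8 = 10368000
GM = 10368000^(1/5) = 25.3011

GM = 25.3011


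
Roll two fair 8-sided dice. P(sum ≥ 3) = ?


Total outcomes = 8×8 = 64
Favorable (sum ≥ 3): 63
P = 63/64 = 0.9844

P = 0.9844


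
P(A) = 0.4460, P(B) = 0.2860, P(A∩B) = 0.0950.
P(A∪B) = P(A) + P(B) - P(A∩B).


P(A∪B) = 0.4460 + 0.2860 - 0.0950
= 0.7320 - 0.0950
= 0.6370

P(A∪B) = 0.6370


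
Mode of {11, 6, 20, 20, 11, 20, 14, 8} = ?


Frequencies: 6:1, 8:1, 11:2, 14:1, 20:3
Max frequency = 3
Mode = 20

Mode = 20


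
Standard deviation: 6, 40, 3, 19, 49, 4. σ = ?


Mean = 20.1667
Variance = 330.4722
SD = sqrt(330.4722) = 18.1789

SD = 18.1789


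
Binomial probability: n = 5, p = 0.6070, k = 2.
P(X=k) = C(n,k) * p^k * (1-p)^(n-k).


C(5,2) = 10
p^2 = 0.368449
(1-p)^3 = 0.060698
P = 10 * 0.368449 * 0.060698 = 0.2236

P(X=2) = 0.2236


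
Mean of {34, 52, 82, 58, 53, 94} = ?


Sum = 34 + 52 + 82 + 58 + 53 + 94 = 373
n = 6
Mean = 373/6 = 62.1667

Mean = 62.1667


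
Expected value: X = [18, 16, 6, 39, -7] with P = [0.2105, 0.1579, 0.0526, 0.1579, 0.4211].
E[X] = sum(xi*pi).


E[X] = 18*0.2105 + 16*0.1579 + 6*0.0526 + 39*0.1579 - 7*0.4211
= 3.7890 + 2.5264 + 0.3156 + 6.1581 - 2.9477
= 9.8414

E[X] = 9.8414


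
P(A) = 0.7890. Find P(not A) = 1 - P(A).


P(not A) = 1 - 0.7890 = 0.2110

P(not A) = 0.2110


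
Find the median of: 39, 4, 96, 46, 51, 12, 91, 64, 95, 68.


Sorted: 4, 12, 39, 46, 51, 64, 68, 91, 95, 96
n = 10 (even)
Middle values: 51 and 64
Median = (51+64)/2 = 57.5000

Median = 57.5000


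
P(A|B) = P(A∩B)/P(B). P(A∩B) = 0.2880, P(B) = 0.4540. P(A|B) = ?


P(A|B) = 0.2880/0.4540 = 0.6344

P(A|B) = 0.6344


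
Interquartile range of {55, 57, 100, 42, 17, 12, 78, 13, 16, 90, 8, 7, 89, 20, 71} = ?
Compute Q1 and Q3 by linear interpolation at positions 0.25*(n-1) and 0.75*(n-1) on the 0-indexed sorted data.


Sorted: 7, 8, 12, 13, 16, 17, 20, 42, 55, 57, 71, 78, 89, 90, 100
Q1 (25th %ile) = 14.5000
Q3 (75th %ile) = 74.5000
IQR = 74.5000 - 14.5000 = 60.0000

IQR = 60.0000


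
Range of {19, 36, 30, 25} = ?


Max = 36, Min = 19
Range = 36 - 19 = 17

Range = 17


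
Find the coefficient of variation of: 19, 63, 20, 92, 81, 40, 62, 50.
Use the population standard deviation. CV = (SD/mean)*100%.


Mean = 53.3750
SD = 24.7686
CV = (24.7686/53.3750)*100 = 46.4049%

CV = 46.4049%


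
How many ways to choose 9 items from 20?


C(20,9) = 20!/(9! × 11!)
= 2432902008176640000/(362880 × 39916800)
= 167960

C(20,9) = 167960


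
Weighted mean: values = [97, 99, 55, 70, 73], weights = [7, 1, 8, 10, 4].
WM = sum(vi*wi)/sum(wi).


Numerator = 97*7 + 99*1 + 55*8 + 70*10 + 73*4 = 2210
Denominator = 7 + 1 + 8 + 10 + 4 = 30
WM = 2210/30 = 73.6667

WM = 73.6667


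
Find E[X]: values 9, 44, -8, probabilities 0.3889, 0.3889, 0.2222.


E[X] = 9*0.3889 + 44*0.3889 - 8*0.2222
= 3.5001 + 17.1116 - 1.7776
= 18.8341

E[X] = 18.8341


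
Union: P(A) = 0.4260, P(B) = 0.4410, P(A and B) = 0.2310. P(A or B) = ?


P(A∪B) = 0.4260 + 0.4410 - 0.2310
= 0.8670 - 0.2310
= 0.6360

P(A∪B) = 0.6360


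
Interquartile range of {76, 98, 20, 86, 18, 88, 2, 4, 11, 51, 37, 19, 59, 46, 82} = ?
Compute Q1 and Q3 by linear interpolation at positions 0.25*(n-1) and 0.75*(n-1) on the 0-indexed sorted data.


Sorted: 2, 4, 11, 18, 19, 20, 37, 46, 51, 59, 76, 82, 86, 88, 98
Q1 (25th %ile) = 18.5000
Q3 (75th %ile) = 79.0000
IQR = 79.0000 - 18.5000 = 60.5000

IQR = 60.5000


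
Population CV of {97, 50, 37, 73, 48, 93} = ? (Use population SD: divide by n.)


Mean = 66.3333
SD = 22.9468
CV = (22.9468/66.3333)*100 = 34.5932%

CV = 34.5932%


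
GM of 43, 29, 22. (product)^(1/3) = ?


Product = 43 × 29 × 22 = 27434
GM = 27434^(1/3) = 30.1599

GM = 30.1599


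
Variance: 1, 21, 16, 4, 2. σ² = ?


Mean = 8.8000
Squared deviations: 60.8400, 148.8400, 51.8400, 23.0400, 46.2400
Sum = 330.8000
Variance = 330.8000/5 = 66.1600

Variance = 66.1600


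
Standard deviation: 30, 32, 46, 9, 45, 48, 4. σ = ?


Mean = 30.5714
Variance = 274.8163
SD = sqrt(274.8163) = 16.5776

SD = 16.5776


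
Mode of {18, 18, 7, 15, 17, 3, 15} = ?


Frequencies: 3:1, 7:1, 15:2, 17:1, 18:2
Max frequency = 2
Mode = 15, 18

Mode = 15, 18


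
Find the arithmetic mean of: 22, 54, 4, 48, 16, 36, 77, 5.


Sum = 22 + 54 + 4 + 48 + 16 + 36 + 77 + 5 = 262
n = 8
Mean = 262/8 = 32.7500

Mean = 32.7500


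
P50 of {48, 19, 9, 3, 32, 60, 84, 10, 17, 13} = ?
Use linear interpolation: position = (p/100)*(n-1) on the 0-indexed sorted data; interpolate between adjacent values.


Sorted: 3, 9, 10, 13, 17, 19, 32, 48, 60, 84
n = 10
Index = 50/100 * 9 = 4.5000
Lower = data[4] = 17, Upper = data[5] = 19
P50 = 17 + 0.5000*(2) = 18.0000

P50 = 18.0000


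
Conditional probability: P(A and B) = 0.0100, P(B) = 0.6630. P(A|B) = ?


P(A|B) = 0.0100/0.6630 = 0.0151

P(A|B) = 0.0151


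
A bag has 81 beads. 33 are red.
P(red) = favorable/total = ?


P = 33/81 = 0.4074

P = 0.4074


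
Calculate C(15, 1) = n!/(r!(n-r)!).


C(15,1) = 15!/(1! × 14!)
= 1307674368000/(1 × 87178291200)
= 15

C(15,1) = 15


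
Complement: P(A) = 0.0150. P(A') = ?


P(not A) = 1 - 0.0150 = 0.9850

P(not A) = 0.9850


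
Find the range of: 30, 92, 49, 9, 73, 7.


Max = 92, Min = 7
Range = 92 - 7 = 85

Range = 85


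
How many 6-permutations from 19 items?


P(19,6) = 19!/13!
= 121645100408832000/6227020800
= 19535040

P(19,6) = 19535040


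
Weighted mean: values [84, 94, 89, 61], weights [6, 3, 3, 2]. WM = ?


Numerator = 84*6 + 94*3 + 89*3 + 61*2 = 1175
Denominator = 6 + 3 + 3 + 2 = 14
WM = 1175/14 = 83.9286

WM = 83.9286


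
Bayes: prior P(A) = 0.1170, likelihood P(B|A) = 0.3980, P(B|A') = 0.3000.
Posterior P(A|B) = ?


P(B) = P(B|A)*P(A) + P(B|A')*P(A')
= 0.3980*0.1170 + 0.3000*0.8830
= 0.046566 + 0.264900 = 0.311466
P(A|B) = 0.046566/0.311466 = 0.1495

P(A|B) = 0.1495
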